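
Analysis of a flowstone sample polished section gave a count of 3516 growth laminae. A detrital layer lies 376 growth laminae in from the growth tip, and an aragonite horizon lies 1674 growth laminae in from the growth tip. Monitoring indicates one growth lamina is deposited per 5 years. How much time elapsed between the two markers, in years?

6490 years

Separation: 1674 − 376 = 1298 growth laminae.
1298 growth laminae at 5 years each span 1298 × 5 = 6490 years.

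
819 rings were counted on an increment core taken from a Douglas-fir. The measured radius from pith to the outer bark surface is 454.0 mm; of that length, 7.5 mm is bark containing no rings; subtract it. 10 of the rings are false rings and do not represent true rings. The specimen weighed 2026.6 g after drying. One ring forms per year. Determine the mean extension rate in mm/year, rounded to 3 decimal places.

Adjusted count: 819 − 10 = 809 rings.
Net length = 454.0 − 7.5 = 446.5 mm.
Mean rate = 446.5 mm / 809 years ≈ 0.552 mm/year.

0.552 mm/year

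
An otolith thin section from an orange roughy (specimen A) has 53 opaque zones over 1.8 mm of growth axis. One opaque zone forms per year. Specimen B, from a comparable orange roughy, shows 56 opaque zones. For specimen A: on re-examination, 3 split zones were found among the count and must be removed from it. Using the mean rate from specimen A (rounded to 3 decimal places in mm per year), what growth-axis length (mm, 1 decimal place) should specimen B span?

2.0 mm

Specimen A: correcting the raw count gives 53 − 3 = 50 true opaque zones.
A: Mean rate = 1.8 mm / 50 years ≈ 0.036 mm per year.
Length of B = 0.036 × 56 = 2.0 mm.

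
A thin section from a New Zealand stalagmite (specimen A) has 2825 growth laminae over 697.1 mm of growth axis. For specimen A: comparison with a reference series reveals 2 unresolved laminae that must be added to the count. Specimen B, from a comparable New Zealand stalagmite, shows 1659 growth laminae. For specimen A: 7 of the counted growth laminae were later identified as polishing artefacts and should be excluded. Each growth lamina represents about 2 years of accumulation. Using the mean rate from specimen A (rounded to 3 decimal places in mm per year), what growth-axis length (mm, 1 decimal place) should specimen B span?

411.4 mm

Specimen A: correcting the raw count gives 2825 − 7 + 2 = 2820 true growth laminae.
Specimen A: 2820 growth laminae at 2 years each span 2820 × 2 = 5640 years.
A: Extension rate ≈ 697.1 / 5640 = 0.124 mm per year.
Specimen B: at 2 years per growth lamina, 1659 × 2 = 3318 years. For B, 0.124 mm/year × 3318 years = 411.4 mm.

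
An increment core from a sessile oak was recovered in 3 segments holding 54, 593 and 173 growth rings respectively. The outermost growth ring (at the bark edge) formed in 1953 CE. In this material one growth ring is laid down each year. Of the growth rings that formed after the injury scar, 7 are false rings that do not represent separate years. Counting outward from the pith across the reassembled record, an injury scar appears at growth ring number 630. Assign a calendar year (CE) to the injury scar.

Total growth rings = 54 + 593 + 173 = 820.
Between growth ring 630 and the bark edge there are 820 − 630 = 190 growth rings.
190 − 7 false = 183 true growth rings after the injury scar.
Counting back 183 years from 1953 CE places the injury scar in 1953 − 183 = 1770 CE.

1770 CE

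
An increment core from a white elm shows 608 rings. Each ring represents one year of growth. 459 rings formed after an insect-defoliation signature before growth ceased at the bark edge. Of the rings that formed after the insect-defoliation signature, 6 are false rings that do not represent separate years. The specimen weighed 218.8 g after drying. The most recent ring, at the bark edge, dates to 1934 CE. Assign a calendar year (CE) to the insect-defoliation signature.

There are 459 rings younger than the insect-defoliation signature.
459 − 6 false = 453 true rings after the insect-defoliation signature.
1934 − 453 = 1481 CE.

1481 CE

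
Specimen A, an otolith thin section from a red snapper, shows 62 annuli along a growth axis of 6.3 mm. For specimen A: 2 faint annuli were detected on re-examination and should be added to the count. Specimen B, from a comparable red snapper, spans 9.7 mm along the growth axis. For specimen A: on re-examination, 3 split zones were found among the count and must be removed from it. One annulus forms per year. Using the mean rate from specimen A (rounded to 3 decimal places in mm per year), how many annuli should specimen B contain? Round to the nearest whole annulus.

94 annuli

Specimen A: true annulus count = 62 − 3 + 2 = 61.
A: 6.3 mm over 61 years gives 6.3 / 61 ≈ 0.103 mm/year.
For B, 9.7 / 0.103 = 94.17 years ≈ 94 annuli.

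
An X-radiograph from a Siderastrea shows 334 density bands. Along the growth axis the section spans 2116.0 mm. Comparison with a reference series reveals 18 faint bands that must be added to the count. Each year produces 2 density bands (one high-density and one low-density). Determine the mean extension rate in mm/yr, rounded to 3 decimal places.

12.023 mm/yr

After corrections the count is 334 + 18 = 352 density bands.
Dividing by 2 density bands per year: 352 / 2 = 176 years.
Extension rate ≈ 2116.0 / 176 = 12.023 mm/yr.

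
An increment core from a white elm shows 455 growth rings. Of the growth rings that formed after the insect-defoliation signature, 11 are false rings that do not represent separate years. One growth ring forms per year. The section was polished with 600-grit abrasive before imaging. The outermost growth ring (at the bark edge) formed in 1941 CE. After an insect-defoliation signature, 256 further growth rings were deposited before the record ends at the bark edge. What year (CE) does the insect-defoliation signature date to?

256 growth rings formed after the insect-defoliation signature.
256 − 11 false = 245 true growth rings after the insect-defoliation signature.
1941 − 245 = 1696 CE.

1696 CE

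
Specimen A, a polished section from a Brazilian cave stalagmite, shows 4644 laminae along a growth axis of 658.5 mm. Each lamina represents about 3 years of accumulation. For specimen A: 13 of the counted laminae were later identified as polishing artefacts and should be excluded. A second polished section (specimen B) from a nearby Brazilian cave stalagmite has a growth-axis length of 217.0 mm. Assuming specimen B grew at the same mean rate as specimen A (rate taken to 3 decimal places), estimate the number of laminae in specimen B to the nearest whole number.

1539 laminae

Specimen A: after corrections the count is 4644 − 13 = 4631 laminae.
Specimen A: 4631 laminae at 3 years each span 4631 × 3 = 13893 years.
A: 658.5 mm over 13893 years gives 658.5 / 13893 ≈ 0.047 mm/yr.
For B, 217.0 / 0.047 = 4617.02 years; at 3 years per lamina that is 4617.02 / 3 ≈ 1539 laminae.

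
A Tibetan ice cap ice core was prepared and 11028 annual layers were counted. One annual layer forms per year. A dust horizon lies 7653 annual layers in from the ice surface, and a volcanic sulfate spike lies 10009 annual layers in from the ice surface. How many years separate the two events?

The two markers are separated by 10009 − 7653 = 2356 annual layers.
One annual layer per year makes the interval 2356 years.

2356 yr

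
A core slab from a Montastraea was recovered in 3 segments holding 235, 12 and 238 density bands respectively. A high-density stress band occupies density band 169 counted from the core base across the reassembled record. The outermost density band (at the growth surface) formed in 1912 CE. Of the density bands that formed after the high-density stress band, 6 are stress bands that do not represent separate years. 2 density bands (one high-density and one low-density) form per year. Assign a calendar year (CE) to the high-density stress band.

Total density bands = 235 + 12 + 238 = 485.
485 − 169 = 316 density bands lie beyond the high-density stress band toward the growth surface.
Removing the 6 false density bands leaves 316 − 6 = 310 true density bands beyond the high-density stress band.
Dividing by 2 density bands per year: 310 / 2 = 155 years.
The density band at the growth surface is 1912 CE, so the high-density stress band dates to 1912 − 155 = 1757 CE.

1757 CE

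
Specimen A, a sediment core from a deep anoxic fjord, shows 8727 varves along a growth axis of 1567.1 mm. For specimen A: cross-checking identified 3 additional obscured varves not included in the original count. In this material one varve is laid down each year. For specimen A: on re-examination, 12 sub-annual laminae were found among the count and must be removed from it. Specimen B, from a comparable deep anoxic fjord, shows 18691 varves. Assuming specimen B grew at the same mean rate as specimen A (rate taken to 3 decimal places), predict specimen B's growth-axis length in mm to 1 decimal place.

3364.4 mm

Specimen A: true varve count = 8727 − 12 + 3 = 8718.
A: Extension rate ≈ 1567.1 / 8718 = 0.180 mm/year.
Length of B = 0.180 × 18691 = 3364.4 mm.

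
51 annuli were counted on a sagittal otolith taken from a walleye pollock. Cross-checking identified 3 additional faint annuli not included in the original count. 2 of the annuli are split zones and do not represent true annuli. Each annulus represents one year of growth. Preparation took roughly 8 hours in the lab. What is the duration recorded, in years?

52 years

After corrections the count is 51 − 2 + 3 = 52 annuli.
One annulus per year makes the duration 52 years.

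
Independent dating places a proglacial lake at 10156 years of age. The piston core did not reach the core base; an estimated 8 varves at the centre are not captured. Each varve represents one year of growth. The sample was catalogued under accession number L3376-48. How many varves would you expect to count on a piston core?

10148 varves

Expected varves over 10156 years: 10156.
Less the 8 uncaptured varves: 10156 − 8 = 10148.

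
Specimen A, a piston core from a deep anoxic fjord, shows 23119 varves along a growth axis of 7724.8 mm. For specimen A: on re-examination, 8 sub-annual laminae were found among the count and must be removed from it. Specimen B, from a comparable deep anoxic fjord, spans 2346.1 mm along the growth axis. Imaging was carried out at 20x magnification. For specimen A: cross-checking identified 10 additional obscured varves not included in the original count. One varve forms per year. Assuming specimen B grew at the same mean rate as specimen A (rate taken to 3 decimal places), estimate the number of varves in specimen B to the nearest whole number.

Specimen A: correcting the raw count gives 23119 − 8 + 10 = 23121 true varves.
A: Mean rate = 7724.8 mm / 23121 years ≈ 0.334 mm/yr.
B spans 2346.1 / 0.334 = 7024.25 years ≈ 7024 varves.

7024 varves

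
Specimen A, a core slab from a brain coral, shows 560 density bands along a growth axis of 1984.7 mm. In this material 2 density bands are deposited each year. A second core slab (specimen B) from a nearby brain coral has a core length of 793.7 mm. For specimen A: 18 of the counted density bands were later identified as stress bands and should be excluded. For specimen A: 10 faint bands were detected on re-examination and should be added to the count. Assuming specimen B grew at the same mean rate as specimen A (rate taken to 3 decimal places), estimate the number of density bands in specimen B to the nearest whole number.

221 density bands

Specimen A: after corrections the count is 560 − 18 + 10 = 552 density bands.
Specimen A: dividing by 2 density bands per year: 552 / 2 = 276 years.
A: Mean rate = 1984.7 mm / 276 years ≈ 7.191 mm/yr.
Specimen B: 793.7 mm / 7.191 mm per year = 110.37 years; at 2 density bands per year that is 110.37 × 2 ≈ 221 density bands.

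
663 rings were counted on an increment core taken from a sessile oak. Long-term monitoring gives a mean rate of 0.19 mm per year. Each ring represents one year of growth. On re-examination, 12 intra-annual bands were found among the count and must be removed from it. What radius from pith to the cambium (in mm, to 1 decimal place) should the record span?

True ring count = 663 − 12 = 651.
Predicted length = 0.19 mm/year × 651 years = 123.7 mm.

123.7 mm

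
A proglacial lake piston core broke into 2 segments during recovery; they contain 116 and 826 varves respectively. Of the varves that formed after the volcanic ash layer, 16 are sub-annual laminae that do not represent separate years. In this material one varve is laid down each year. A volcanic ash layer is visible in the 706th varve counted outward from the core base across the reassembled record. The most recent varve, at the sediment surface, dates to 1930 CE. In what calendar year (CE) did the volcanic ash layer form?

Total varves = 116 + 826 = 942.
942 − 706 = 236 varves lie beyond the volcanic ash layer toward the sediment surface.
236 − 16 false = 220 true varves after the volcanic ash layer.
Counting back 220 years from 1930 CE places the volcanic ash layer in 1930 − 220 = 1710 CE.

1710 CE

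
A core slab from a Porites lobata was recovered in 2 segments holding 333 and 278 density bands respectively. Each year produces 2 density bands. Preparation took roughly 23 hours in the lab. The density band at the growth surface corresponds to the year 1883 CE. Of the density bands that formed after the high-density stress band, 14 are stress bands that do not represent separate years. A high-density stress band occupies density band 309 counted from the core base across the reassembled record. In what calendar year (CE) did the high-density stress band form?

Total density bands = 333 + 278 = 611.
611 − 309 = 302 density bands lie beyond the high-density stress band toward the growth surface.
Removing the 14 false density bands leaves 302 − 14 = 288 true density bands beyond the high-density stress band.
With 2 density bands per year, 288 / 2 = 144 years.
Counting back 144 years from 1883 CE places the high-density stress band in 1883 − 144 = 1739 CE.

1739 CE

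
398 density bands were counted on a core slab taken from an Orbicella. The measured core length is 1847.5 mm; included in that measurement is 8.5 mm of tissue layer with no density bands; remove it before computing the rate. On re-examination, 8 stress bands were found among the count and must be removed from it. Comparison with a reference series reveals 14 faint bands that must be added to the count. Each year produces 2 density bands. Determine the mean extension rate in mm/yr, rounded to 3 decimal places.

9.104 mm/yr

True density band count = 398 − 8 + 14 = 404.
With 2 density bands per year, 404 / 2 = 202 years.
The growth record spans 1847.5 − 8.5 = 1839.0 mm.
1839.0 mm over 202 years gives 1839.0 / 202 ≈ 9.104 mm/yr.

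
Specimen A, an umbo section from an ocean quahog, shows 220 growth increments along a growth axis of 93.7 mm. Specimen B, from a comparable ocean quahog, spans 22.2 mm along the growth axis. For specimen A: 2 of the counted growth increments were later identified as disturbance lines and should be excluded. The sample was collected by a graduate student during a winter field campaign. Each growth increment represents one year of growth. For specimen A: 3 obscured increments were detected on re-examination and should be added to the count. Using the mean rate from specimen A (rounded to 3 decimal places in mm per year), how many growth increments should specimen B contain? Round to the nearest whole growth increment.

52 growth increments

Specimen A: adjusted count: 220 − 2 + 3 = 221 growth increments.
A: 93.7 mm over 221 years gives 93.7 / 221 ≈ 0.424 mm/year.
B spans 22.2 / 0.424 = 52.36 years ≈ 52 growth increments.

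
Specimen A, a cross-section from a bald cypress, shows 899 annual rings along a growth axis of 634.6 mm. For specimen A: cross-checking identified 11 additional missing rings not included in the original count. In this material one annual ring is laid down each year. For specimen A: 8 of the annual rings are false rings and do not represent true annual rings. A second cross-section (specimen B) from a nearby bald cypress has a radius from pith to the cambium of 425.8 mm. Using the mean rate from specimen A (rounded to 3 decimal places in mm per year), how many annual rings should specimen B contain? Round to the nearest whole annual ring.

Specimen A: adjusted count: 899 − 8 + 11 = 902 annual rings.
A: Mean rate = 634.6 mm / 902 years ≈ 0.704 mm/year.
B spans 425.8 / 0.704 = 604.83 years ≈ 605 annual rings.

605 annual rings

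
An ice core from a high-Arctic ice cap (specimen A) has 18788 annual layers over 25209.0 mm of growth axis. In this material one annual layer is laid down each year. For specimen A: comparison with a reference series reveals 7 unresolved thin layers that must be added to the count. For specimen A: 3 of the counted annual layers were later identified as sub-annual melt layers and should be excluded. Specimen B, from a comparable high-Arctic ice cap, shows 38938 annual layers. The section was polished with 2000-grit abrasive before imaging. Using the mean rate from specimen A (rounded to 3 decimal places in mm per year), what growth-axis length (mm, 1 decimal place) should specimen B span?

52215.9 mm

Specimen A: true annual layer count = 18788 − 3 + 7 = 18792.
A: Extension rate ≈ 25209.0 / 18792 = 1.341 mm/yr.
For B, 1.341 mm/year × 38938 years = 52215.9 mm.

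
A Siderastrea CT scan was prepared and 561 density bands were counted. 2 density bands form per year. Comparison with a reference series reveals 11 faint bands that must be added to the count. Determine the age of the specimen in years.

286 yr

After corrections the count is 561 + 11 = 572 density bands.
572 density bands at 2 per year is 572 / 2 = 286 years.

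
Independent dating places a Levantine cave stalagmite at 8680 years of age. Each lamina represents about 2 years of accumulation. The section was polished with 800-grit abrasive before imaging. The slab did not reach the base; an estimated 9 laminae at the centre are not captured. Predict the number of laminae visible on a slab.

At 2 years per lamina, 8680 / 2 = 4340 laminae are expected.
Less the 9 uncaptured laminae: 4340 − 9 = 4331.

4331 laminae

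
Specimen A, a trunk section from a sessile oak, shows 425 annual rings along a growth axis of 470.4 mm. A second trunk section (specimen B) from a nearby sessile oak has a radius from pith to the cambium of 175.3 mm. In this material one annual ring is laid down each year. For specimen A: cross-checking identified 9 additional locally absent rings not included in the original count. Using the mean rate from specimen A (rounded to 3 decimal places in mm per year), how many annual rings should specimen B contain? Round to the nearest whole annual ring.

Specimen A: correcting the raw count gives 425 + 9 = 434 true annual rings.
A: Extension rate ≈ 470.4 / 434 = 1.084 mm/yr.
Specimen B: 175.3 mm / 1.084 mm per year = 161.72 years ≈ 162 annual rings.

162 annual rings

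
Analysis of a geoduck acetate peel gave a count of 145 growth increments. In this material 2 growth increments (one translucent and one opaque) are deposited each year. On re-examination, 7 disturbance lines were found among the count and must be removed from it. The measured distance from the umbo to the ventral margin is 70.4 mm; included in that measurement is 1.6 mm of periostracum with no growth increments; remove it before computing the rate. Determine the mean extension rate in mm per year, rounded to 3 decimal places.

Adjusted count: 145 − 7 = 138 growth increments.
138 growth increments at 2 per year is 138 / 2 = 69 years.
Removing the 1.6 mm offcut leaves 70.4 − 1.6 = 68.8 mm.
Mean rate = 68.8 mm / 69 years ≈ 0.997 mm per year.

0.997 mm per year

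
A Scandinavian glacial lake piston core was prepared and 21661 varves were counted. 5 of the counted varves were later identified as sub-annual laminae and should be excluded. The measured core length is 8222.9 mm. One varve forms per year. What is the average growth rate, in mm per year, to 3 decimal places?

True varve count = 21661 − 5 = 21656.
Extension rate ≈ 8222.9 / 21656 = 0.380 mm per year.

0.380 mm per year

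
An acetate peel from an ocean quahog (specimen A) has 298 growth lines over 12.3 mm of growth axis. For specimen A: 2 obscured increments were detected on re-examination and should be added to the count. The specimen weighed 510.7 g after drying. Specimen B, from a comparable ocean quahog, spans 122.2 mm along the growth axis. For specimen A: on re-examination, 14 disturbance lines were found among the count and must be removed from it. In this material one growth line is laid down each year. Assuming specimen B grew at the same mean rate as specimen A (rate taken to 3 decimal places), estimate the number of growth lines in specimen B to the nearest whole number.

2842 growth lines

Specimen A: correcting the raw count gives 298 − 14 + 2 = 286 true growth lines.
A: Extension rate ≈ 12.3 / 286 = 0.043 mm/year.
B spans 122.2 / 0.043 = 2841.86 years ≈ 2842 growth lines.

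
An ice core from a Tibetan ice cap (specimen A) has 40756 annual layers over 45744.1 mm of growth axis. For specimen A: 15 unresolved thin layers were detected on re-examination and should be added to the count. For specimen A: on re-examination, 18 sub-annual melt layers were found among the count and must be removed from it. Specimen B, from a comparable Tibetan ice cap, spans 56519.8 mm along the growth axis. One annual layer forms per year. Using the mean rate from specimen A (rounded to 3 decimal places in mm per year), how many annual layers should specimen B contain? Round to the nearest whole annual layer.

50374 annual layers

Specimen A: true annual layer count = 40756 − 18 + 15 = 40753.
A: Extension rate ≈ 45744.1 / 40753 = 1.122 mm/yr.
Specimen B: 56519.8 mm / 1.122 mm per year = 50374.15 years ≈ 50374 annual layers.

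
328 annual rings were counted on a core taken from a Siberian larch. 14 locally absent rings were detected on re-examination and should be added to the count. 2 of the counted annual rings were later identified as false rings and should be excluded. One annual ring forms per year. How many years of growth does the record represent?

340 years

Correcting the raw count gives 328 − 2 + 14 = 340 true annual rings.
One annual ring per year makes the duration 340 years.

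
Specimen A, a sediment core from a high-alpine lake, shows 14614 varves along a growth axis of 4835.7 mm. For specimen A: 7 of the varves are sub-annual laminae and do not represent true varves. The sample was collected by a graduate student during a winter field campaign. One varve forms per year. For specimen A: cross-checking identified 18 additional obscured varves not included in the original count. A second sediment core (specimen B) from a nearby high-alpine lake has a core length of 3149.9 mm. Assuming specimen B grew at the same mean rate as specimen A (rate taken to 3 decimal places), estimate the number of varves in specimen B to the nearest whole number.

9516 varves

Specimen A: after corrections the count is 14614 − 7 + 18 = 14625 varves.
A: Mean rate = 4835.7 mm / 14625 years ≈ 0.331 mm per year.
Specimen B: 3149.9 mm / 0.331 mm per year = 9516.31 years ≈ 9516 varves.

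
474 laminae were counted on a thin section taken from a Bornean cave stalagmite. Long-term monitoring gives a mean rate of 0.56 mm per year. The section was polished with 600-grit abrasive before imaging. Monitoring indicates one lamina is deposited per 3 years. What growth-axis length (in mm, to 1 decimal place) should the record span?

At 3 years per lamina, 474 × 3 = 1422 years.
Predicted length = 0.56 mm/year × 1422 years = 796.3 mm.

796.3 mm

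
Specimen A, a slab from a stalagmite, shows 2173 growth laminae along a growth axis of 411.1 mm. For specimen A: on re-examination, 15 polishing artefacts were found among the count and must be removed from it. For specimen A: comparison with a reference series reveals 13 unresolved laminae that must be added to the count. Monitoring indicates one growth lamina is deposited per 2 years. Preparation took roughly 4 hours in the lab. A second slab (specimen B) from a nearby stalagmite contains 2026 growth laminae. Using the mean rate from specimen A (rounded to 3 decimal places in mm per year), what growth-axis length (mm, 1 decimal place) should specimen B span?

Specimen A: after corrections the count is 2173 − 15 + 13 = 2171 growth laminae.
Specimen A: at 2 years per growth lamina, 2171 × 2 = 4342 years.
A: 411.1 mm over 4342 years gives 411.1 / 4342 ≈ 0.095 mm/year.
Specimen B: 2026 growth laminae at 2 years each span 2026 × 2 = 4052 years. Length of B = 0.095 × 4052 = 384.9 mm.

384.9 mm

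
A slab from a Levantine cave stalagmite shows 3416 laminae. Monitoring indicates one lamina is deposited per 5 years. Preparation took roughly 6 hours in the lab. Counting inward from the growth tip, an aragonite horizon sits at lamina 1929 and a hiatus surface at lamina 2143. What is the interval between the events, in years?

The two markers are separated by 2143 − 1929 = 214 laminae.
214 laminae at 5 years each span 214 × 5 = 1070 years.

1070 yr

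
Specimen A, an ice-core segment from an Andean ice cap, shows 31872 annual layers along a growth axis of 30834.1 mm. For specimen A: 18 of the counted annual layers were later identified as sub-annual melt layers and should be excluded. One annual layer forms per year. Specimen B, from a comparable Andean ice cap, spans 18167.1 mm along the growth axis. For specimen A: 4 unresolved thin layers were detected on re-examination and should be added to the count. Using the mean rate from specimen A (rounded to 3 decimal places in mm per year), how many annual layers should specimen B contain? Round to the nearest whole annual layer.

18768 annual layers

Specimen A: adjusted count: 31872 − 18 + 4 = 31858 annual layers.
A: 30834.1 mm over 31858 years gives 30834.1 / 31858 ≈ 0.968 mm per year.
B spans 18167.1 / 0.968 = 18767.67 years ≈ 18768 annual layers.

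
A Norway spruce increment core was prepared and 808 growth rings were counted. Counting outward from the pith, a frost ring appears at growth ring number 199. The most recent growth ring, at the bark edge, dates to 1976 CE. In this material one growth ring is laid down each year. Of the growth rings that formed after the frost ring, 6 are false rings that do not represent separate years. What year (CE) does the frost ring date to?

Between growth ring 199 and the bark edge there are 808 − 199 = 609 growth rings.
609 − 6 false = 603 true growth rings after the frost ring.
The growth ring at the bark edge is 1976 CE, so the frost ring dates to 1976 − 603 = 1373 CE.

1373 CE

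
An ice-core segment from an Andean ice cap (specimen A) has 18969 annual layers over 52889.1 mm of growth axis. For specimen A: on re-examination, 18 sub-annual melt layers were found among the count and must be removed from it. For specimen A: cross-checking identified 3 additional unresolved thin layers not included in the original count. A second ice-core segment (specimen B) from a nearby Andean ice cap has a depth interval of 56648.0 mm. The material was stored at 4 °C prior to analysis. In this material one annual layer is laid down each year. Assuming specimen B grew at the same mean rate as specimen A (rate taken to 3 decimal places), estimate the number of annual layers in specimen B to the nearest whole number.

20304 annual layers

Specimen A: true annual layer count = 18969 − 18 + 3 = 18954.
A: 52889.1 mm over 18954 years gives 52889.1 / 18954 ≈ 2.790 mm per year.
B spans 56648.0 / 2.790 = 20303.94 years ≈ 20304 annual layers.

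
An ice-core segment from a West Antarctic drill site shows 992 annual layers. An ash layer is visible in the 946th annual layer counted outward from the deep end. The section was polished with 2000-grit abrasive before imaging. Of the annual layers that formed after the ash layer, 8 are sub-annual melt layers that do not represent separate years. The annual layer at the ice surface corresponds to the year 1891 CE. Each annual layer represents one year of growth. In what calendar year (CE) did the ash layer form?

The ash layer sits at annual layer 946 from the deep end, so 992 − 946 = 46 annual layers formed after it.
Removing the 8 false annual layers leaves 46 − 8 = 38 true annual layers beyond the ash layer.
Counting back 38 years from 1891 CE places the ash layer in 1891 − 38 = 1853 CE.

1853 CE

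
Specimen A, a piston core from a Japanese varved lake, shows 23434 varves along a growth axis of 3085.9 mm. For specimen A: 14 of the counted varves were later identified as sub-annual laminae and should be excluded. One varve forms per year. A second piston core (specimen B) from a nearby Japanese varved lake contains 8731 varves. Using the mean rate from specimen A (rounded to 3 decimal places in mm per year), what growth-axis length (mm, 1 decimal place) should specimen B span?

1152.5 mm

Specimen A: true varve count = 23434 − 14 = 23420.
A: 3085.9 mm over 23420 years gives 3085.9 / 23420 ≈ 0.132 mm/yr.
For B, 0.132 mm/year × 8731 years = 1152.5 mm.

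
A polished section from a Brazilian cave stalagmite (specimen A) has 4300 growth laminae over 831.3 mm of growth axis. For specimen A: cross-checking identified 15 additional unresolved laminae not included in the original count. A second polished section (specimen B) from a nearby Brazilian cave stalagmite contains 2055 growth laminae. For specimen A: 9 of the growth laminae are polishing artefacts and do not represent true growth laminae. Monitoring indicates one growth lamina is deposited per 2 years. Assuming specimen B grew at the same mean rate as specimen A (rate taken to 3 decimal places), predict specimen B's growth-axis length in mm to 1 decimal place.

Specimen A: correcting the raw count gives 4300 − 9 + 15 = 4306 true growth laminae.
Specimen A: multiplying by 2 years per growth lamina: 4306 × 2 = 8612 years.
A: Extension rate ≈ 831.3 / 8612 = 0.097 mm/yr.
Specimen B: at 2 years per growth lamina, 2055 × 2 = 4110 years. Length of B = 0.097 × 4110 = 398.7 mm.

398.7 mm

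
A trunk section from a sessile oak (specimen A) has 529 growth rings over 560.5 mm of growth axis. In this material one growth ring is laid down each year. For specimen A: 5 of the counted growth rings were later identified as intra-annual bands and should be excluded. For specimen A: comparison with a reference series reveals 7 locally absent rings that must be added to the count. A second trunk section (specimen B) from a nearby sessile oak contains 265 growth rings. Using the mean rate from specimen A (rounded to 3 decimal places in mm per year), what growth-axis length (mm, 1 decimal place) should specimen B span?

279.8 mm

Specimen A: correcting the raw count gives 529 − 5 + 7 = 531 true growth rings.
A: Mean rate = 560.5 mm / 531 years ≈ 1.056 mm/yr.
Length of B = 1.056 × 265 = 279.8 mm.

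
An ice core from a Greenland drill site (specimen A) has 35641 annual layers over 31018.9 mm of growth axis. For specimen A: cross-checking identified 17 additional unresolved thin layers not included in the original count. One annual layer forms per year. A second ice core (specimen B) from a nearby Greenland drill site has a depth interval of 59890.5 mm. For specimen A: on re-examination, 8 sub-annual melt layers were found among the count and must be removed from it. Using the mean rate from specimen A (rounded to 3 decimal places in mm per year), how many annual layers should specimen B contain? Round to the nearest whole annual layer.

Specimen A: after corrections the count is 35641 − 8 + 17 = 35650 annual layers.
A: Mean rate = 31018.9 mm / 35650 years ≈ 0.870 mm per year.
B spans 59890.5 / 0.870 = 68839.66 years ≈ 68840 annual layers.

68840 annual layers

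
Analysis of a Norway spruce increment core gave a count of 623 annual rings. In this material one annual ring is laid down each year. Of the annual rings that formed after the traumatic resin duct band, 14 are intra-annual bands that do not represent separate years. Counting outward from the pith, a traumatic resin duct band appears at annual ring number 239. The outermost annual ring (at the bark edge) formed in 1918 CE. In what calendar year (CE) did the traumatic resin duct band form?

623 − 239 = 384 annual rings lie beyond the traumatic resin duct band toward the bark edge.
Excluding 14 false annual rings: 384 − 14 = 370.
Counting back 370 years from 1918 CE places the traumatic resin duct band in 1918 − 370 = 1548 CE.

1548 CE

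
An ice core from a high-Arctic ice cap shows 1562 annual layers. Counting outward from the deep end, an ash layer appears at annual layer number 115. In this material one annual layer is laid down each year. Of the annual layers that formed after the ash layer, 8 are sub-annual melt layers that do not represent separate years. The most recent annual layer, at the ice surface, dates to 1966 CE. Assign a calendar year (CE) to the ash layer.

527 CE

Between annual layer 115 and the ice surface there are 1562 − 115 = 1447 annual layers.
Excluding 8 false annual layers: 1447 − 8 = 1439.
The annual layer at the ice surface is 1966 CE, so the ash layer dates to 1966 − 1439 = 527 CE.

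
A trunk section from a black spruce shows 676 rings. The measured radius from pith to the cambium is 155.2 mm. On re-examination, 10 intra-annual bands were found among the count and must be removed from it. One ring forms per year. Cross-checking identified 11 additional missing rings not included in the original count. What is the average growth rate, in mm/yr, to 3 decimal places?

After corrections the count is 676 − 10 + 11 = 677 rings.
Extension rate ≈ 155.2 / 677 = 0.229 mm/yr.

0.229 mm/yr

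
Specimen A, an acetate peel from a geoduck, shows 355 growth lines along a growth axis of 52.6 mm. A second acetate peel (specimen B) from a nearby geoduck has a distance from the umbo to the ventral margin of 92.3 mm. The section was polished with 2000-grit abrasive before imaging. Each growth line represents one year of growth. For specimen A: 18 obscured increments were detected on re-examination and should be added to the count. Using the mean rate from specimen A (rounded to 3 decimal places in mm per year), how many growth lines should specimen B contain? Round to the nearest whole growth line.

Specimen A: after corrections the count is 355 + 18 = 373 growth lines.
A: Extension rate ≈ 52.6 / 373 = 0.141 mm/year.
B spans 92.3 / 0.141 = 654.61 years ≈ 655 growth lines.

655 growth lines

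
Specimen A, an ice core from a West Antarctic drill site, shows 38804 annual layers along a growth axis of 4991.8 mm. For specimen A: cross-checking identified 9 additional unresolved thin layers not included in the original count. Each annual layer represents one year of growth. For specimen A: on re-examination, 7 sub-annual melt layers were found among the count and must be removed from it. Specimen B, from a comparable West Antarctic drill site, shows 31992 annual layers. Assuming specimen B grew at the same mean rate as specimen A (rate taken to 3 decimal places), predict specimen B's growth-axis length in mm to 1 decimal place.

4127.0 mm

Specimen A: correcting the raw count gives 38804 − 7 + 9 = 38806 true annual layers.
A: Extension rate ≈ 4991.8 / 38806 = 0.129 mm per year.
B's length ≈ 0.129 × 31992 = 4127.0 mm.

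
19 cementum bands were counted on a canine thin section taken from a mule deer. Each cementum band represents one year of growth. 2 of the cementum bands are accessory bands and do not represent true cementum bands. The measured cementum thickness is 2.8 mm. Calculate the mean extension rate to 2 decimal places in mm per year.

After corrections the count is 19 − 2 = 17 cementum bands.
Mean rate = 2.8 mm / 17 years ≈ 0.16 mm per year.

0.16 mm per year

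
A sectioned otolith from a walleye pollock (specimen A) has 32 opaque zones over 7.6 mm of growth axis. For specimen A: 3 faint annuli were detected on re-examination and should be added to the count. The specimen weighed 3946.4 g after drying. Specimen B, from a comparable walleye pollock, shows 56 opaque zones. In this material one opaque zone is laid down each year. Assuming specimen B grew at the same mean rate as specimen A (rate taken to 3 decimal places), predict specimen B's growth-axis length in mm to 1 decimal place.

12.2 mm

Specimen A: after corrections the count is 32 + 3 = 35 opaque zones.
A: Extension rate ≈ 7.6 / 35 = 0.217 mm/yr.
B's length ≈ 0.217 × 56 = 12.2 mm.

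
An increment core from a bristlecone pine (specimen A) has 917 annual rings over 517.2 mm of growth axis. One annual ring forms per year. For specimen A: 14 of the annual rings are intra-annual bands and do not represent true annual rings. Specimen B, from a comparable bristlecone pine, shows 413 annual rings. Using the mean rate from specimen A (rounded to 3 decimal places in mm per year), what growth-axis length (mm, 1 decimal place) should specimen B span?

Specimen A: true annual ring count = 917 − 14 = 903.
A: Extension rate ≈ 517.2 / 903 = 0.573 mm/yr.
For B, 0.573 mm/year × 413 years = 236.6 mm.

236.6 mm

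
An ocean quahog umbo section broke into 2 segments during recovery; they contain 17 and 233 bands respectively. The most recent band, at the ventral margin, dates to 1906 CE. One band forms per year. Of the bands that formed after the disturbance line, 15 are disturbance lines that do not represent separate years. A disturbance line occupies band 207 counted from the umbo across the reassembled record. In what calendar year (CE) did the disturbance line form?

Total bands = 17 + 233 = 250.
The disturbance line sits at band 207 from the umbo, so 250 − 207 = 43 bands formed after it.
Removing the 15 false bands leaves 43 − 15 = 28 true bands beyond the disturbance line.
The band at the ventral margin is 1906 CE, so the disturbance line dates to 1906 − 28 = 1878 CE.

1878 CE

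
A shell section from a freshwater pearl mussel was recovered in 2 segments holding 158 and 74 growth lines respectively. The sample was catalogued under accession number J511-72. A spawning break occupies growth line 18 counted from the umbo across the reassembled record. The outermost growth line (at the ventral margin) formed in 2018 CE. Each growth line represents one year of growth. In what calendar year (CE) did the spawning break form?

Total growth lines = 158 + 74 = 232.
Between growth line 18 and the ventral margin there are 232 − 18 = 214 growth lines.
2018 − 214 = 1804 CE.

1804 CE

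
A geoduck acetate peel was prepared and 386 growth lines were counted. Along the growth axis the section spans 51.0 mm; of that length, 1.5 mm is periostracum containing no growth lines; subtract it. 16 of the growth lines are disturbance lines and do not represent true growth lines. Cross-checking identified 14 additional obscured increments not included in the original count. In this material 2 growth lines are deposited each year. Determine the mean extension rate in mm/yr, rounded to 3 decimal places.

Correcting the raw count gives 386 − 16 + 14 = 384 true growth lines.
With 2 growth lines per year, 384 / 2 = 192 years.
The growth record spans 51.0 − 1.5 = 49.5 mm.
Mean rate = 49.5 mm / 192 years ≈ 0.258 mm/yr.

0.258 mm/yr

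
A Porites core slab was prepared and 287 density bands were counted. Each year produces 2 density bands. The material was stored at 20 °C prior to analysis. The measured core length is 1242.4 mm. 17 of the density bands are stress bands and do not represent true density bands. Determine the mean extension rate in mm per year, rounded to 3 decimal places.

True density band count = 287 − 17 = 270.
Dividing by 2 density bands per year: 270 / 2 = 135 years.
Extension rate ≈ 1242.4 / 135 = 9.203 mm per year.

9.203 mm per year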